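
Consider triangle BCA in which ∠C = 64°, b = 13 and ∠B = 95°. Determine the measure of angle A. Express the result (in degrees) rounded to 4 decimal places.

The third angle is ∠A = 180° − ∠B − ∠C = 21.00°.

∠A ≈ 21.0000°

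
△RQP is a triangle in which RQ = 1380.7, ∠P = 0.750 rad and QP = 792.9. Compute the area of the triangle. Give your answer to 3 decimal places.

area ≈ 500118.952

Law of sines: sin R = QP·sin P/RQ ≈ 0.39145.
Since RQ ≥ QP, only the acute value applies: ∠R ≈ 0.402 rad.
Then ∠Q = π − ∠P − ∠R ≈ 1.989 rad.
Law of sines gives PR = RQ·sin Q/sin P ≈ 1850.7.
Area = ½·RQ·QP·sin Q ≈ 5.0012e+05.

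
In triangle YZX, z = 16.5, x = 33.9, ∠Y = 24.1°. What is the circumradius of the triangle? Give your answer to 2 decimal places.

24.50

By the law of cosines, y² = z² + x² − 2·z·x·cos Y = 400.27, so y ≈ 20.007.
Area = ½·z·x·sin Y ≈ 114.2.
Circumradius = y/(2 sin Y) ≈ 24.498.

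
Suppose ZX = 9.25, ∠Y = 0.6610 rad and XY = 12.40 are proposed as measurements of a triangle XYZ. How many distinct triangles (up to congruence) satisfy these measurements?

2

XY·sin Y = 12.40·sin(0.6610 rad) ≈ 7.612.
Since XY sin Y < ZX < XY (7.612 < 9.25 < 12.40), two triangles exist.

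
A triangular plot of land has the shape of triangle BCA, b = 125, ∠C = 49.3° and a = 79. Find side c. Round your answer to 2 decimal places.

94.80

By the law of cosines, c² = a² + b² − 2·a·b·cos C = 8987.1, so c ≈ 94.8.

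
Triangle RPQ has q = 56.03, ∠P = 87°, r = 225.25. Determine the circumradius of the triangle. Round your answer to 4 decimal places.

114.7827

By the law of cosines, p² = q² + r² − 2·q·r·cos P = 52556, so p ≈ 229.25.
Area = ½·q·r·sin P ≈ 6301.7.
Circumradius = p/(2 sin P) ≈ 114.78.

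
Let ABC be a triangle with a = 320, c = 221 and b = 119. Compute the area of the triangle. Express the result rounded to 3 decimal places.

Semiperimeter s = (320 + 119 + 221)/2 = 330.
Heron's formula: area = √(330·10·211·109) ≈ 8711.9.

area ≈ 8711.871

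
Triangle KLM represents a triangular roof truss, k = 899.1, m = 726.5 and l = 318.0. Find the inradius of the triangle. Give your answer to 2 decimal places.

Semiperimeter s = (899.1 + 318 + 726.5)/2 = 971.8.
Heron's formula: area = √(971.8·72.7·653.8·245.3) ≈ 1.0645e+05.
Inradius = area/s = 1.0645e+05/971.8 ≈ 109.53.

109.53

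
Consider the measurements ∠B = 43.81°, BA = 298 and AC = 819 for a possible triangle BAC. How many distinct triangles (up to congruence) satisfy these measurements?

1

BA·sin B = 298·sin(43.81°) ≈ 206.3.
Since AC ≥ BA, exactly one triangle exists.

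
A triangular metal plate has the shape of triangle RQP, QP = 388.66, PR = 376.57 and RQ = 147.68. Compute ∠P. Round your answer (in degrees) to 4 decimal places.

∠P ≈ 22.1815°

By the law of cosines, cos P = (QP² + PR² − RQ²) / (2·QP·PR) ≈ 0.92599, so ∠P ≈ 22.18°.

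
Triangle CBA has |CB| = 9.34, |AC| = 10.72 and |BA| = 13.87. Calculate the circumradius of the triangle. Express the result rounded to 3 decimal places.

By the law of cosines, cos C = (|AC|² + |CB|² − |BA|²) / (2·|AC|·|CB|) ≈ 0.04882, so ∠C ≈ 1.522 rad.
Circumradius = |BA|/(2 sin C) ≈ 6.9433.

6.943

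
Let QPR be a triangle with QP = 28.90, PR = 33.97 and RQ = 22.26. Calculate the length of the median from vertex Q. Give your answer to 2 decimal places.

19.41

Median from Q: ½√(2·RQ² + 2·QP² − PR²) ≈ 19.413.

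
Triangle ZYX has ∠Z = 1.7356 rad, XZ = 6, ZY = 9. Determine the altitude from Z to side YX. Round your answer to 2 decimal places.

By the law of cosines, YX² = XZ² + ZY² − 2·XZ·ZY·cos Z = 134.72, so YX ≈ 11.607.
Area = ½·XZ·ZY·sin Z ≈ 26.634.
The altitude from Z has length 2·area/YX ≈ 4.5894.

4.59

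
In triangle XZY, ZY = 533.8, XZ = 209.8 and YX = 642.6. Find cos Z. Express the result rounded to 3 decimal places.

By the law of cosines, cos Z = (XZ² + ZY² − YX²) / (2·XZ·ZY) ≈ -0.37492, so ∠Z ≈ 112.02°.

-0.375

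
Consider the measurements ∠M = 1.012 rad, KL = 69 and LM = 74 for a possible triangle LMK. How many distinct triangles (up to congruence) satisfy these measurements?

LM·sin M = 74·sin(1.012 rad) ≈ 62.74.
Since LM sin M < KL < LM (62.74 < 69 < 74), two triangles exist.

2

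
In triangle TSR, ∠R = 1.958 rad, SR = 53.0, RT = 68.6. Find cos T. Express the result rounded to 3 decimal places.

By the law of cosines, TS² = SR² + RT² − 2·SR·RT·cos R = 10261, so TS ≈ 101.3.
Law of cosines again: cos T = (RT² + TS² − SR²)/(2·RT·TS) ≈ 0.87480, so ∠T ≈ 0.506 rad.

cos T ≈ 0.875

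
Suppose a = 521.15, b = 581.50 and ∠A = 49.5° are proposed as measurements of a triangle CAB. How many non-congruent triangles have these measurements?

2

b·sin A = 581.50·sin(49.5°) ≈ 442.2.
Since b sin A < a < b (442.2 < 521.15 < 581.50), two triangles exist.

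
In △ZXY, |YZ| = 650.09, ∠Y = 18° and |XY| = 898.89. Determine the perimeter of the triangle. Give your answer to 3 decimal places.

1894.092

By the law of cosines, |ZX|² = |XY|² + |YZ|² − 2·|XY|·|YZ|·cos Y = 1.191e+05, so |ZX| ≈ 345.11.
Semiperimeter s = (898.89+650.09+345.11)/2 = 947.05.
Perimeter = 898.89 + 650.09 + 345.11 = 1894.1.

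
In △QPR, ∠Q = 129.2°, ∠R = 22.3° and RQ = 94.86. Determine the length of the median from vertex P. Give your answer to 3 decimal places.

111.638

The third angle is ∠P = 180° − ∠R − ∠Q = 28.50°.
Law of sines: PR = RQ·sin Q/sin P ≈ 154.06.
Law of sines: QP = RQ·sin R/sin P ≈ 75.437.
Median from P: ½√(2·QP² + 2·PR² − RQ²) ≈ 111.64.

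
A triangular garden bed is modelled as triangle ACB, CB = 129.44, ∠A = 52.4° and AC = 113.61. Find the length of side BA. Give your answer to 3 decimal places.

Law of sines: sin B = AC·sin A/CB ≈ 0.69540.
Since CB ≥ AC, only the acute value applies: ∠B ≈ 44.06°.
Then ∠C = 180° − ∠A − ∠B ≈ 83.54°.
Law of sines gives BA = CB·sin C/sin A ≈ 162.34.

162.338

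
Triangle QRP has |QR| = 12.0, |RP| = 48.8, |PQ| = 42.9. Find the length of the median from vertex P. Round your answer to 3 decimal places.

45.551

Median from P: ½√(2·|RP|² + 2·|PQ|² − |QR|²) ≈ 45.551.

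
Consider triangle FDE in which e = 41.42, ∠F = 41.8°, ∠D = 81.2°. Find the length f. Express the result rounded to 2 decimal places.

32.92

The third angle is ∠E = 180° − ∠F − ∠D = 57.00°.
Law of sines: f = e·sin F/sin E ≈ 32.918.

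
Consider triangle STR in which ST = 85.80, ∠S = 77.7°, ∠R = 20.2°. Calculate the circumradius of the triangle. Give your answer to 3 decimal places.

124.240

The third angle is ∠T = 180° − ∠R − ∠S = 82.10°.
Law of sines: TR = ST·sin S/sin R ≈ 242.78.
Law of sines: RS = ST·sin T/sin R ≈ 246.12.
Circumradius = ST/(2 sin R) ≈ 124.24.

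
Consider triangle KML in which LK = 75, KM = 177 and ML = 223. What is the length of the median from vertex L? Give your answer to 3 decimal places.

140.871

Median from L: ½√(2·ML² + 2·LK² − KM²) ≈ 140.87.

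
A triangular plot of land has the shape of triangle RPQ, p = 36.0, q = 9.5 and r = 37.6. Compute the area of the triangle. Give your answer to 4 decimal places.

area ≈ 170.8616

Semiperimeter s = (37.6 + 36 + 9.5)/2 = 41.55.
Heron's formula: area = √(41.55·3.95·5.55·32.05) ≈ 170.86.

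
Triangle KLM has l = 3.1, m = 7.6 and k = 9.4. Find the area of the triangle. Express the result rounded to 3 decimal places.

Semiperimeter s = (9.4 + 3.1 + 7.6)/2 = 10.05.
Heron's formula: area = √(10.05·0.65·6.95·2.45) ≈ 10.547.

10.547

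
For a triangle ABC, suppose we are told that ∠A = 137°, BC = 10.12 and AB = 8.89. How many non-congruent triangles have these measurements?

1

AB·sin A = 8.89·sin(137°) ≈ 6.063.
Since ∠A is not acute, a triangle exists only if BC > AB; here BC > AB, so there is exactly one triangle.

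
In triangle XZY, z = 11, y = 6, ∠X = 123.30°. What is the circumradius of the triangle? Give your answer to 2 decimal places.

By the law of cosines, x² = z² + y² − 2·z·y·cos X = 229.47, so x ≈ 15.148.
Area = ½·z·y·sin X ≈ 27.582.
Circumradius = x/(2 sin X) ≈ 9.0621.

9.06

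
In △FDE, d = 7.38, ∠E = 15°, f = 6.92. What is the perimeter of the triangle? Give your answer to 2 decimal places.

By the law of cosines, e² = f² + d² − 2·f·d·cos E = 3.6919, so e ≈ 1.9214.
Semiperimeter s = (6.92+7.38+1.9214)/2 = 8.1107.
Perimeter = 6.92 + 7.38 + 1.9214 = 16.221.

perimeter ≈ 16.22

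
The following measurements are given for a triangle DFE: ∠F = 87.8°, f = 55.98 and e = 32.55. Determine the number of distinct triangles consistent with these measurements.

1

e·sin F = 32.55·sin(87.8°) ≈ 32.53.
Since f ≥ e, exactly one triangle exists.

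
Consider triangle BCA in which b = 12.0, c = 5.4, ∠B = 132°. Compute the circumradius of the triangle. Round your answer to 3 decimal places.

8.074

Law of sines: sin C = c·sin B/b ≈ 0.33442.
Since b ≥ c, only the acute value applies: ∠C ≈ 19.54°.
Then ∠A = 180° − ∠B − ∠C ≈ 28.46°.
Law of sines gives a = b·sin A/sin B ≈ 7.6958.
Circumradius = b/(2 sin B) ≈ 8.0738.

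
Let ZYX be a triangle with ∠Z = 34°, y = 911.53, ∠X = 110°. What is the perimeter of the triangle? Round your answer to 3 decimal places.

The third angle is ∠Y = 180° − ∠X − ∠Z = 36.00°.
Law of sines: z = y·sin Z/sin Y ≈ 867.19.
Law of sines: x = y·sin X/sin Y ≈ 1457.3.
Semiperimeter s = (867.19+911.53+1457.3)/2 = 1618.
Perimeter = 867.19 + 911.53 + 1457.3 = 3236.

3235.983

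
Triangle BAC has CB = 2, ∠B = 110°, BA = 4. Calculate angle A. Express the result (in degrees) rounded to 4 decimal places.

By the law of cosines, AC² = CB² + BA² − 2·CB·BA·cos B = 25.472, so AC ≈ 5.047.
Law of cosines again: cos A = (BA² + AC² − CB²)/(2·BA·AC) ≈ 0.92808, so ∠A ≈ 21.86°.

∠A ≈ 21.8622°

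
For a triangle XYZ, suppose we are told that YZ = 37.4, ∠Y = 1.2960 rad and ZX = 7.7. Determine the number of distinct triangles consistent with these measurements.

0

YZ·sin Y = 37.4·sin(1.2960 rad) ≈ 36.
Since ZX = 7.7 < 36 = YZ sin Y, no triangle exists.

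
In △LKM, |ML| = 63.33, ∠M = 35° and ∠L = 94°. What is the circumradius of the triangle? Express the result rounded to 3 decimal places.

The third angle is ∠K = 180° − ∠M − ∠L = 51.00°.
Law of sines: |KM| = |ML|·sin L/sin K ≈ 81.292.
Law of sines: |LK| = |ML|·sin M/sin K ≈ 46.741.
Circumradius = |ML|/(2 sin K) ≈ 40.745.

R ≈ 40.745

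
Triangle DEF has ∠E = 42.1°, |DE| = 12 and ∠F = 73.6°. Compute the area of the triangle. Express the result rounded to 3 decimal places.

45.340

The third angle is ∠D = 180° − ∠E − ∠F = 64.30°.
Law of sines: |EF| = |DE|·sin D/sin F ≈ 11.272.
Law of sines: |FD| = |DE|·sin E/sin F ≈ 8.3863.
Area = ½·|DE|·|EF|·sin E ≈ 45.34.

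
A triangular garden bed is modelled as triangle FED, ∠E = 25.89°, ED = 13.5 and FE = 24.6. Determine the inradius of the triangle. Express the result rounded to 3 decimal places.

r ≈ 2.795

By the law of cosines, DF² = FE² + ED² − 2·FE·ED·cos E = 189.87, so DF ≈ 13.779.
Area = ½·FE·ED·sin E ≈ 72.505.
Semiperimeter s = (13.5+13.779+24.6)/2 = 25.94.
Inradius = area/s = 72.505/25.94 ≈ 2.7951.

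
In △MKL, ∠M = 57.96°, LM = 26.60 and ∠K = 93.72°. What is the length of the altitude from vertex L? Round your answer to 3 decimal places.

The third angle is ∠L = 180° − ∠M − ∠K = 28.32°.
Law of sines: KL = LM·sin M/sin K ≈ 22.596.
Law of sines: MK = LM·sin L/sin K ≈ 12.646.
Area = ½·LM·KL·sin L ≈ 142.57.
The altitude from L has length 2·area/MK ≈ 22.548.

h_L ≈ 22.548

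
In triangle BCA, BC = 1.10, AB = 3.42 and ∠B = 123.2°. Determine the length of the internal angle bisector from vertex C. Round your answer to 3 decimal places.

t_C ≈ 1.611

By the law of cosines, CA² = AB² + BC² − 2·AB·BC·cos B = 17.026, so CA ≈ 4.1263.
Law of cosines again: cos C = (BC² + CA² − AB²)/(2·BC·CA) ≈ 0.72042, so ∠C ≈ 43.91°.
The bisector from C has length 2·BC·CA·cos(∠C/2)/(BC+CA) ≈ 1.611.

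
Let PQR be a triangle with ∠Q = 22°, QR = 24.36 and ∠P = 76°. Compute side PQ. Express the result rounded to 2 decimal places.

24.86

The third angle is ∠R = 180° − ∠P − ∠Q = 82.00°.
Law of sines: PQ = QR·sin R/sin P ≈ 24.861.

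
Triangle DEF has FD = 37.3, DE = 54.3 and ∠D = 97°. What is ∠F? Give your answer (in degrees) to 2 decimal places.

By the law of cosines, EF² = FD² + DE² − 2·FD·DE·cos D = 4833.4, so EF ≈ 69.523.
Law of cosines again: cos F = (EF² + FD² − DE²)/(2·EF·FD) ≈ 0.63170, so ∠F ≈ 50.82°.

∠F ≈ 50.82°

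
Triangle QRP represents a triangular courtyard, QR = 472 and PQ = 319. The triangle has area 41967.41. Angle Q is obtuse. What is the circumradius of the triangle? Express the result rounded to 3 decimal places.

679.868

From area = ½·PQ·QR·sin Q, we get sin Q = 2·area/(PQ·QR) ≈ 0.55745.
Taking the obtuse solution, ∠Q ≈ 146.12°.
Law of cosines then gives RP ≈ 757.99.
Circumradius = RP/(2 sin Q) ≈ 679.87.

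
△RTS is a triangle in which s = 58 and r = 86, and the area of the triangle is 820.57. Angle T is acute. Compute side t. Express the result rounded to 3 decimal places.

36.598

From area = ½·s·r·sin T, we get sin T = 2·area/(s·r) ≈ 0.32902.
Taking the acute solution, ∠T ≈ 19.21°.
Law of cosines then gives t ≈ 36.598.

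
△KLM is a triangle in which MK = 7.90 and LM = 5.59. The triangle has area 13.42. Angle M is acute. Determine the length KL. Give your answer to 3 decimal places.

4.850

From area = ½·LM·MK·sin M, we get sin M = 2·area/(LM·MK) ≈ 0.60778.
Taking the acute solution, ∠M ≈ 37.43°.
Law of cosines then gives KL ≈ 4.8498.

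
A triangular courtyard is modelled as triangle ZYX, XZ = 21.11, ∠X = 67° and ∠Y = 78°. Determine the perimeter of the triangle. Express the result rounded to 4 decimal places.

perimeter ≈ 53.3547

The third angle is ∠Z = 180° − ∠Y − ∠X = 35.00°.
Law of sines: YX = XZ·sin Z/sin Y ≈ 12.379.
Law of sines: ZY = XZ·sin X/sin Y ≈ 19.866.
Semiperimeter s = (12.379+21.11+19.866)/2 = 26.677.
Perimeter = 12.379 + 21.11 + 19.866 = 53.355.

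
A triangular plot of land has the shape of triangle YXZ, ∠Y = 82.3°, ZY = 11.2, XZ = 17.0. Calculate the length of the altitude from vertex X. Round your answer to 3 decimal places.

14.248

Law of sines: sin X = ZY·sin Y/XZ ≈ 0.65288.
Since XZ ≥ ZY, only the acute value applies: ∠X ≈ 40.76°.
Then ∠Z = 180° − ∠Y − ∠X ≈ 56.94°.
Law of sines gives YX = XZ·sin Z/sin Y ≈ 14.377.
Area = ½·XZ·ZY·sin Z ≈ 79.788.
The altitude from X has length 2·area/ZY ≈ 14.248.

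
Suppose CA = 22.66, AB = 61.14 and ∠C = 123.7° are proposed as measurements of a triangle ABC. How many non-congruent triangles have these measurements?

CA·sin C = 22.66·sin(123.7°) ≈ 18.85.
Since ∠C is not acute, a triangle exists only if AB > CA; here AB > CA, so there is exactly one triangle.

1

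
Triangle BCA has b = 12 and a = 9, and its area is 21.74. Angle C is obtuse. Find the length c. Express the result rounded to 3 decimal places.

From area = ½·a·b·sin C, we get sin C = 2·area/(a·b) ≈ 0.40259.
Taking the obtuse solution, ∠C ≈ 156.26°.
Law of cosines then gives c ≈ 20.56.

20.560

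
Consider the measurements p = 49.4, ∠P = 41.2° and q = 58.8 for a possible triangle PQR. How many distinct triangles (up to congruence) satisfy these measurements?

q·sin P = 58.8·sin(41.2°) ≈ 38.73.
Since q sin P < p < q (38.73 < 49.4 < 58.8), two triangles exist.

2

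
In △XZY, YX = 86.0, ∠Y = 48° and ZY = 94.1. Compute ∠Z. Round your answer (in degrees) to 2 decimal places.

By the law of cosines, XZ² = ZY² + YX² − 2·ZY·YX·cos Y = 5420.8, so XZ ≈ 73.626.
Law of cosines again: cos Z = (XZ² + ZY² − YX²)/(2·XZ·ZY) ≈ 0.49649, so ∠Z ≈ 60.23°.

60.23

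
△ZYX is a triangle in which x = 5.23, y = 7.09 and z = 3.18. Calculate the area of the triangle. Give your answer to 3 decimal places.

area ≈ 7.675

Semiperimeter s = (3.18 + 7.09 + 5.23)/2 = 7.75.
Heron's formula: area = √(7.75·4.57·0.66·2.52) ≈ 7.675.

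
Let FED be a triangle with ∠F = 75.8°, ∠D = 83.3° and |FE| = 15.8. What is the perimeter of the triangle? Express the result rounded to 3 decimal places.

36.898

The third angle is ∠E = 180° − ∠D − ∠F = 20.90°.
Law of sines: |ED| = |FE|·sin F/sin D ≈ 15.423.
Law of sines: |DF| = |FE|·sin E/sin D ≈ 5.6752.
Semiperimeter s = (15.423+5.6752+15.8)/2 = 18.449.
Perimeter = 15.423 + 5.6752 + 15.8 = 36.898.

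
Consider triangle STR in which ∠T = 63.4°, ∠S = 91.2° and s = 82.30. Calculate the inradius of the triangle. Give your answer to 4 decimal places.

13.5887

The third angle is ∠R = 180° − ∠S − ∠T = 25.40°.
Law of sines: t = s·sin T/sin S ≈ 73.605.
Law of sines: r = s·sin R/sin S ≈ 35.309.
Area = ½·s·t·sin R ≈ 1299.2.
Semiperimeter p = (82.3+73.605+35.309)/2 = 95.607.
Inradius = area/p = 1299.2/95.607 ≈ 13.589.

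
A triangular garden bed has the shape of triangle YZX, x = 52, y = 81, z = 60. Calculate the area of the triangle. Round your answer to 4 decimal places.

1558.6763

Semiperimeter s = (81 + 60 + 52)/2 = 96.5.
Heron's formula: area = √(96.5·15.5·36.5·44.5) ≈ 1558.7.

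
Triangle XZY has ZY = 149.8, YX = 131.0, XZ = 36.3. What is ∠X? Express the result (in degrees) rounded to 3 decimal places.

By the law of cosines, cos X = (YX² + XZ² − ZY²) / (2·YX·XZ) ≈ -0.41652, so ∠X ≈ 114.62°.

114.615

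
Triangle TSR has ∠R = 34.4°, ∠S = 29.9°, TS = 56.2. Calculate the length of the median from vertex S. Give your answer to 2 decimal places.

The third angle is ∠T = 180° − ∠S − ∠R = 115.70°.
Law of sines: SR = TS·sin T/sin R ≈ 89.634.
Law of sines: RT = TS·sin S/sin R ≈ 49.587.
Median from S: ½√(2·TS² + 2·SR² − RT²) ≈ 70.581.

m_S ≈ 70.58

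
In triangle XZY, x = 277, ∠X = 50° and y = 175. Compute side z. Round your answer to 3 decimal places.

354.887

Law of sines: sin Y = y·sin X/x ≈ 0.48396.
Since x ≥ y, only the acute value applies: ∠Y ≈ 28.94°.
Then ∠Z = 180° − ∠X − ∠Y ≈ 101.06°.
Law of sines gives z = x·sin Z/sin X ≈ 354.89.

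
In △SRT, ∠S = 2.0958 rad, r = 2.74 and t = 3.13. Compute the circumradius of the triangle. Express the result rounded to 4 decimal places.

By the law of cosines, s² = r² + t² − 2·r·t·cos S = 25.902, so s ≈ 5.0894.
Area = ½·r·t·sin S ≈ 3.7106.
Circumradius = s/(2 sin S) ≈ 2.9407.

2.9407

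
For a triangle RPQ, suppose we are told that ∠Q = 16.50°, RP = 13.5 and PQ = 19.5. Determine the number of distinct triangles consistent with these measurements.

PQ·sin Q = 19.5·sin(16.50°) ≈ 5.538.
Since PQ sin Q < RP < PQ (5.538 < 13.5 < 19.5), two triangles exist.

2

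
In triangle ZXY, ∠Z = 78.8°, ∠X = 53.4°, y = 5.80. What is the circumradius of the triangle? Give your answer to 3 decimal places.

R ≈ 3.915

The third angle is ∠Y = 180° − ∠Z − ∠X = 47.80°.
Law of sines: z = y·sin Z/sin Y ≈ 7.6802.
Law of sines: x = y·sin X/sin Y ≈ 6.2855.
Circumradius = y/(2 sin Y) ≈ 3.9147.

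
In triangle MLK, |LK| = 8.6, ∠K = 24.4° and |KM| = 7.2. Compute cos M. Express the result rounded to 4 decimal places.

By the law of cosines, |ML|² = |LK|² + |KM|² − 2·|LK|·|KM|·cos K = 13.021, so |ML| ≈ 3.6085.
Law of cosines again: cos M = (|KM|² + |ML|² − |LK|²)/(2·|KM|·|ML|) ≈ -0.17511, so ∠M ≈ 100.09°.

cos M ≈ -0.1751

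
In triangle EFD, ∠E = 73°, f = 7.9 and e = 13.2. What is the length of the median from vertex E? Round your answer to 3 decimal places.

8.596

Law of sines: sin F = f·sin E/e ≈ 0.57233.
Since e ≥ f, only the acute value applies: ∠F ≈ 34.91°.
Then ∠D = 180° − ∠E − ∠F ≈ 72.09°.
Law of sines gives d = e·sin D/sin E ≈ 13.134.
Median from E: ½√(2·f² + 2·d² − e²) ≈ 8.5963.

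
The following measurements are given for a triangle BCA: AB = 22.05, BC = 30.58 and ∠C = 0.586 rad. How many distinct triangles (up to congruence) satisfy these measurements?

2

BC·sin C = 30.58·sin(0.586 rad) ≈ 16.91.
Since BC sin C < AB < BC (16.91 < 22.05 < 30.58), two triangles exist.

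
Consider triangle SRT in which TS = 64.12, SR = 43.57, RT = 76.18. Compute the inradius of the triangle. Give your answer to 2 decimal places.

15.18

Semiperimeter s = (76.18 + 64.12 + 43.57)/2 = 91.935.
Heron's formula: area = √(91.935·15.755·27.815·48.365) ≈ 1395.9.
Inradius = area/s = 1395.9/91.935 ≈ 15.184.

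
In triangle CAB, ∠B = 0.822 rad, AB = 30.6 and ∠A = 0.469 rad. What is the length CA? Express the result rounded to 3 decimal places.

The third angle is ∠C = π − ∠A − ∠B = 1.851 rad.
Law of sines: CA = AB·sin B/sin C ≈ 23.322.

23.322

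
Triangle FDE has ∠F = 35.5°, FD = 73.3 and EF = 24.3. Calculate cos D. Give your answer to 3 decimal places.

cos D ≈ 0.967

By the law of cosines, DE² = EF² + FD² − 2·EF·FD·cos F = 3063.2, so DE ≈ 55.346.
Law of cosines again: cos D = (FD² + DE² − EF²)/(2·FD·DE) ≈ 0.96695, so ∠D ≈ 14.77°.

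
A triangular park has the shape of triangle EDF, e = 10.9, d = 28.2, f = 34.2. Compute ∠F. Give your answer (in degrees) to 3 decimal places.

By the law of cosines, cos F = (e² + d² − f²) / (2·e·d) ≈ -0.41576, so ∠F ≈ 114.57°.

∠F ≈ 114.567°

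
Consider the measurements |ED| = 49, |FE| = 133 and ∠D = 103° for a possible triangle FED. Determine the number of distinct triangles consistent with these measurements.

1

|ED|·sin D = 49·sin(103°) ≈ 47.74.
Since ∠D is not acute, a triangle exists only if |FE| > |ED|; here |FE| > |ED|, so there is exactly one triangle.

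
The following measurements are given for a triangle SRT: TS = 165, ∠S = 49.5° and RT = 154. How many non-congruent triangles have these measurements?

TS·sin S = 165·sin(49.5°) ≈ 125.5.
Since TS sin S < RT < TS (125.5 < 154 < 165), two triangles exist.

2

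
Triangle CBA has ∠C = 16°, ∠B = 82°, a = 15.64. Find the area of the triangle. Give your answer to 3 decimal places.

The third angle is ∠A = 180° − ∠C − ∠B = 82.00°.
Law of sines: c = a·sin C/sin A ≈ 4.3533.
Law of sines: b = a·sin B/sin A ≈ 15.64.
Area = ½·a·c·sin B ≈ 33.712.

area ≈ 33.712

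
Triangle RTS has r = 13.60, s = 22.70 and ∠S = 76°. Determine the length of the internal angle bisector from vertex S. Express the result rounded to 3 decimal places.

13.190

Law of sines: sin R = r·sin S/s ≈ 0.58132.
Since s ≥ r, only the acute value applies: ∠R ≈ 35.54°.
Then ∠T = 180° − ∠S − ∠R ≈ 68.46°.
Law of sines gives t = s·sin T/sin S ≈ 21.761.
The bisector from S has length 2·r·t·cos(∠S/2)/(r+t) ≈ 13.19.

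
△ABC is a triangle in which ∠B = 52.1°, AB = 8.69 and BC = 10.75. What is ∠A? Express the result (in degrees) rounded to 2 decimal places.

By the law of cosines, CA² = AB² + BC² − 2·AB·BC·cos B = 76.309, so CA ≈ 8.7355.
Law of cosines again: cos A = (CA² + AB² − BC²)/(2·CA·AB) ≈ 0.23885, so ∠A ≈ 76.18°.

76.18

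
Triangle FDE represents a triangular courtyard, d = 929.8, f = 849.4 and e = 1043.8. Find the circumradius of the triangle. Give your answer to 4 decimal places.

By the law of cosines, cos F = (d² + e² − f²) / (2·d·e) ≈ 0.63500, so ∠F ≈ 50.58°.
Circumradius = f/(2 sin F) ≈ 549.76.

549.7645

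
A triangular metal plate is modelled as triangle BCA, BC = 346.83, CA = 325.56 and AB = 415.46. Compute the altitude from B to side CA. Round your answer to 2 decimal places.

Semiperimeter s = (325.56 + 415.46 + 346.83)/2 = 543.92.
Heron's formula: area = √(543.92·218.36·128.46·197.09) ≈ 54839.
The altitude from B has length 2·area/CA ≈ 336.89.

336.89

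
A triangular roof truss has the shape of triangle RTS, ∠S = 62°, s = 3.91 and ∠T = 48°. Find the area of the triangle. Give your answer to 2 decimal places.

6.05

The third angle is ∠R = 180° − ∠T − ∠S = 70.00°.
Law of sines: r = s·sin R/sin S ≈ 4.1613.
Law of sines: t = s·sin T/sin S ≈ 3.2909.
Area = ½·s·r·sin T ≈ 6.0457.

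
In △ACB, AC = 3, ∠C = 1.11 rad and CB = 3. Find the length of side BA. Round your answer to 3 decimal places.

3.162

By the law of cosines, BA² = AC² + CB² − 2·AC·CB·cos C = 9.9961, so BA ≈ 3.1617.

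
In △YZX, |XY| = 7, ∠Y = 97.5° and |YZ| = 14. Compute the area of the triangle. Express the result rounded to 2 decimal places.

area ≈ 48.58

Area = ½·|XY|·|YZ|·sin Y ≈ 48.581.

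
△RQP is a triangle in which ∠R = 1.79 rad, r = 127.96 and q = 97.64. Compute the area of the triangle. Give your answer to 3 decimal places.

3057.112

Law of sines: sin Q = q·sin R/r ≈ 0.74479.
Since r ≥ q, only the acute value applies: ∠Q ≈ 0.840 rad.
Then ∠P = π − ∠R − ∠Q ≈ 0.511 rad.
Law of sines gives p = r·sin P/sin R ≈ 64.155.
Area = ½·r·q·sin P ≈ 3057.1.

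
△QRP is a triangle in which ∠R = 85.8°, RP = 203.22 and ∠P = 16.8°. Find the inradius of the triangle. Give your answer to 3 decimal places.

r ≈ 25.894

The third angle is ∠Q = 180° − ∠R − ∠P = 77.40°.
Law of sines: PQ = RP·sin R/sin Q ≈ 207.68.
Law of sines: QR = RP·sin P/sin Q ≈ 60.187.
Area = ½·RP·PQ·sin P ≈ 6099.1.
Semiperimeter s = (203.22+207.68+60.187)/2 = 235.54.
Inradius = area/s = 6099.1/235.54 ≈ 25.894.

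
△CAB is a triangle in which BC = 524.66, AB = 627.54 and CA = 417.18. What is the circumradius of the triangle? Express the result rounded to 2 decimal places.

By the law of cosines, cos C = (BC² + CA² − AB²) / (2·BC·CA) ≈ 0.12679, so ∠C ≈ 82.72°.
Circumradius = AB/(2 sin C) ≈ 316.32.

R ≈ 316.32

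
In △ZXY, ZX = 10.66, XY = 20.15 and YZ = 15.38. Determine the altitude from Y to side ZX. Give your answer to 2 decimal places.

Semiperimeter s = (20.15 + 15.38 + 10.66)/2 = 23.095.
Heron's formula: area = √(23.095·2.945·7.715·12.435) ≈ 80.778.
The altitude from Y has length 2·area/ZX ≈ 15.155.

15.16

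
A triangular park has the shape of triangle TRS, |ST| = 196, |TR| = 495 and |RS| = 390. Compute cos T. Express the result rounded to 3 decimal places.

By the law of cosines, cos T = (|ST|² + |TR|² − |RS|²) / (2·|ST|·|TR|) ≈ 0.67688, so ∠T ≈ 47.40°.

0.677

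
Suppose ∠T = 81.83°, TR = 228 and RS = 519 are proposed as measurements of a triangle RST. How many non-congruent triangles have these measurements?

TR·sin T = 228·sin(81.83°) ≈ 225.7.
Since RS ≥ TR, exactly one triangle exists.

1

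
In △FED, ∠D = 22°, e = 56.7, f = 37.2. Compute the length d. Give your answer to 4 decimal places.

By the law of cosines, d² = f² + e² − 2·f·e·cos D = 687.42, so d ≈ 26.219.

26.2188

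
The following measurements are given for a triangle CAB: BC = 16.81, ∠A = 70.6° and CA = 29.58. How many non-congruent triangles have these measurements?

CA·sin A = 29.58·sin(70.6°) ≈ 27.9.
Since BC = 16.81 < 27.9 = CA sin A, no triangle exists.

0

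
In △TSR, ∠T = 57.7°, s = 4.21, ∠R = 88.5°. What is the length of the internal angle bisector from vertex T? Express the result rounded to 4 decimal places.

t_T ≈ 4.7382

The third angle is ∠S = 180° − ∠R − ∠T = 33.80°.
Law of sines: t = s·sin T/sin S ≈ 6.3969.
Law of sines: r = s·sin R/sin S ≈ 7.5653.
The bisector from T has length 2·s·r·cos(∠T/2)/(s+r) ≈ 4.7382.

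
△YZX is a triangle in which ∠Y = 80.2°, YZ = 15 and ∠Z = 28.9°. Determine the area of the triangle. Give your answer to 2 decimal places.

The third angle is ∠X = 180° − ∠Y − ∠Z = 70.90°.
Law of sines: ZX = YZ·sin Y/sin X ≈ 15.642.
Law of sines: XY = YZ·sin Z/sin X ≈ 7.6716.
Area = ½·YZ·ZX·sin Z ≈ 56.697.

area ≈ 56.70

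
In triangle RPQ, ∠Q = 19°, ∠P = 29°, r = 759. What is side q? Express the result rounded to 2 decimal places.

332.51

The third angle is ∠R = 180° − ∠P − ∠Q = 132.00°.
Law of sines: q = r·sin Q/sin R ≈ 332.51.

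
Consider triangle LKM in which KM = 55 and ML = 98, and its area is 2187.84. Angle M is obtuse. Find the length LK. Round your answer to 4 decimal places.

From area = ½·KM·ML·sin M, we get sin M = 2·area/(KM·ML) ≈ 0.81181.
Taking the obtuse solution, ∠M ≈ 2.194 rad.
Law of cosines then gives LK ≈ 137.56.

137.5631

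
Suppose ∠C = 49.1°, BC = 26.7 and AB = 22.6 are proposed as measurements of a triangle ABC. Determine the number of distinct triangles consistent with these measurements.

BC·sin C = 26.7·sin(49.1°) ≈ 20.18.
Since BC sin C < AB < BC (20.18 < 22.6 < 26.7), two triangles exist.

2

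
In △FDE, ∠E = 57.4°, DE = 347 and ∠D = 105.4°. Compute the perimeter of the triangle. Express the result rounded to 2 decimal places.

The third angle is ∠F = 180° − ∠D − ∠E = 17.20°.
Law of sines: EF = DE·sin D/sin F ≈ 1131.3.
Law of sines: FD = DE·sin E/sin F ≈ 988.58.
Semiperimeter s = (347+1131.3+988.58)/2 = 1233.5.
Perimeter = 347 + 1131.3 + 988.58 = 2466.9.

perimeter ≈ 2466.90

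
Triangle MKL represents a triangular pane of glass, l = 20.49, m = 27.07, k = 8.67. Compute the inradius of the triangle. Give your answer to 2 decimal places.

r ≈ 2.35

Semiperimeter s = (27.07 + 8.67 + 20.49)/2 = 28.115.
Heron's formula: area = √(28.115·1.045·19.445·7.625) ≈ 66.001.
Inradius = area/s = 66.001/28.115 ≈ 2.3475.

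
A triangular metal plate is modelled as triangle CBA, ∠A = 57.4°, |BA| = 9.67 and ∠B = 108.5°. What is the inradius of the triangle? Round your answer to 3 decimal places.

3.797

The third angle is ∠C = 180° − ∠B − ∠A = 14.10°.
Law of sines: |AC| = |BA|·sin B/sin C ≈ 37.643.
Law of sines: |CB| = |BA|·sin A/sin C ≈ 33.44.
Area = ½·|BA|·|AC|·sin A ≈ 153.33.
Semiperimeter s = (9.67+37.643+33.44)/2 = 40.376.
Inradius = area/s = 153.33/40.376 ≈ 3.7975.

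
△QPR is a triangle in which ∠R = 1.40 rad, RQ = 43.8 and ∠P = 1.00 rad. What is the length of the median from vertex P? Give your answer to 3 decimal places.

The third angle is ∠Q = π − ∠P − ∠R = 0.742 rad.
Law of sines: PR = RQ·sin Q/sin P ≈ 35.159.
Law of sines: QP = RQ·sin R/sin P ≈ 51.294.
Median from P: ½√(2·QP² + 2·PR² − RQ²) ≈ 38.132.

m_P ≈ 38.132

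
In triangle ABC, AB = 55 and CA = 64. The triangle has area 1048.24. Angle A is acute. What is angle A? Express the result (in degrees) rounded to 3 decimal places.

From area = ½·CA·AB·sin A, we get sin A = 2·area/(CA·AB) ≈ 0.59559.
Taking the acute solution, ∠A ≈ 36.55°.

∠A ≈ 36.555°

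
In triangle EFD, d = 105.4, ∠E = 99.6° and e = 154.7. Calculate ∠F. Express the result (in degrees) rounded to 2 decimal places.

Law of sines: sin D = d·sin E/e ≈ 0.67178.
Since e ≥ d, only the acute value applies: ∠D ≈ 42.20°.
Then ∠F = 180° − ∠E − ∠D ≈ 38.20°.

∠F ≈ 38.20°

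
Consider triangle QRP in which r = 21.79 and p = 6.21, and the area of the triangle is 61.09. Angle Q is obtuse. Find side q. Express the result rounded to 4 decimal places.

25.0935

From area = ½·r·p·sin Q, we get sin Q = 2·area/(r·p) ≈ 0.90292.
Taking the obtuse solution, ∠Q ≈ 2.015 rad.
Law of cosines then gives q ≈ 25.094.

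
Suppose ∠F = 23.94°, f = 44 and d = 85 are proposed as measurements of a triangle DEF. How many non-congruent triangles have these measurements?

2

d·sin F = 85·sin(23.94°) ≈ 34.49.
Since d sin F < f < d (34.49 < 44 < 85), two triangles exist.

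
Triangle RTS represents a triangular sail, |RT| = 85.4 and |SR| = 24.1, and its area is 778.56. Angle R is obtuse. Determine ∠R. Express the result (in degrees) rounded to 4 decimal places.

From area = ½·|SR|·|RT|·sin R, we get sin R = 2·area/(|SR|·|RT|) ≈ 0.75657.
Taking the obtuse solution, ∠R ≈ 130.84°.

130.8376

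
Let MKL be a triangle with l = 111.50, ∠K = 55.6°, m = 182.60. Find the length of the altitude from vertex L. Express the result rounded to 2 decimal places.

h_L ≈ 150.67

By the law of cosines, k² = l² + m² − 2·l·m·cos K = 22770, so k ≈ 150.9.
Area = ½·l·m·sin K ≈ 8399.6.
The altitude from L has length 2·area/l ≈ 150.67.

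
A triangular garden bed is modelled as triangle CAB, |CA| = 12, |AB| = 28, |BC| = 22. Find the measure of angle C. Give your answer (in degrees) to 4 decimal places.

107.1848

By the law of cosines, cos C = (|BC|² + |CA|² − |AB|²) / (2·|BC|·|CA|) ≈ -0.29545, so ∠C ≈ 107.18°.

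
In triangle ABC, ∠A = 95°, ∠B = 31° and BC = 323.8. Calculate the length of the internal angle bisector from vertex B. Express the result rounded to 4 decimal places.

The third angle is ∠C = 180° − ∠A − ∠B = 54.00°.
Law of sines: CA = BC·sin B/sin A ≈ 167.41.
Law of sines: AB = BC·sin C/sin A ≈ 262.96.
The bisector from B has length 2·AB·BC·cos(∠B/2)/(AB+BC) ≈ 279.67.

t_B ≈ 279.6706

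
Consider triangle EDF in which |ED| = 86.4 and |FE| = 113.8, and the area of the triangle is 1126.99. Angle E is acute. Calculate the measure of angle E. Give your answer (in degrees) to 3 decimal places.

∠E ≈ 13.252°

From area = ½·|FE|·|ED|·sin E, we get sin E = 2·area/(|FE|·|ED|) ≈ 0.22924.
Taking the acute solution, ∠E ≈ 13.25°.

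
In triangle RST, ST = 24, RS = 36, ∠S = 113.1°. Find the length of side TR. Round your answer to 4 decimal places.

By the law of cosines, TR² = RS² + ST² − 2·RS·ST·cos S = 2550, so TR ≈ 50.497.

50.4971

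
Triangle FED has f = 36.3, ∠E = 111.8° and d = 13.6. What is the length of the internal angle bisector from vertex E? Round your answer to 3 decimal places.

t_E ≈ 11.093

By the law of cosines, e² = d² + f² − 2·d·f·cos E = 1869.3, so e ≈ 43.236.
The bisector from E has length 2·d·f·cos(∠E/2)/(d+f) ≈ 11.093.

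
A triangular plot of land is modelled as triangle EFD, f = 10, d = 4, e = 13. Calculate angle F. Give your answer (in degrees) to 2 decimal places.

By the law of cosines, cos F = (d² + e² − f²) / (2·d·e) ≈ 0.81731, so ∠F ≈ 35.18°.

35.18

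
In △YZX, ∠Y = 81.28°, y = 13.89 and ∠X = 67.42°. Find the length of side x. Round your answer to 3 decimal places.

12.975

The third angle is ∠Z = 180° − ∠X − ∠Y = 31.30°.
Law of sines: x = y·sin X/sin Y ≈ 12.975.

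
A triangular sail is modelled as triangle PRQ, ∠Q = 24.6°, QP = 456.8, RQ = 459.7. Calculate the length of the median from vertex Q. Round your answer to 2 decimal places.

m_Q ≈ 447.73

By the law of cosines, PR² = RQ² + QP² − 2·RQ·QP·cos Q = 38128, so PR ≈ 195.26.
Median from Q: ½√(2·RQ² + 2·QP² − PR²) ≈ 447.73.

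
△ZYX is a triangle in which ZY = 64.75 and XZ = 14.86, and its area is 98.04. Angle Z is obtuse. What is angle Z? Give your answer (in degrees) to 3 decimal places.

168.242

From area = ½·XZ·ZY·sin Z, we get sin Z = 2·area/(XZ·ZY) ≈ 0.20379.
Taking the obtuse solution, ∠Z ≈ 168.24°.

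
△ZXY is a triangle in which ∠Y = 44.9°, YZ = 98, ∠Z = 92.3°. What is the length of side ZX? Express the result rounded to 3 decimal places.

101.812

The third angle is ∠X = 180° − ∠Y − ∠Z = 42.80°.
Law of sines: ZX = YZ·sin Y/sin X ≈ 101.81.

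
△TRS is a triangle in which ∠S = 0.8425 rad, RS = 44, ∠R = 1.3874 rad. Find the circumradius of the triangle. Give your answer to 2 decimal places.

The third angle is ∠T = π − ∠R − ∠S = 0.9117 rad.
Law of sines: ST = RS·sin R/sin T ≈ 54.725.
Law of sines: TR = RS·sin S/sin T ≈ 41.538.
Circumradius = RS/(2 sin T) ≈ 27.829.

27.83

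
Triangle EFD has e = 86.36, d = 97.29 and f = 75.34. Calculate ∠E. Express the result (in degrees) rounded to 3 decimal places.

By the law of cosines, cos E = (f² + d² − e²) / (2·f·d) ≈ 0.52412, so ∠E ≈ 58.39°.

58.391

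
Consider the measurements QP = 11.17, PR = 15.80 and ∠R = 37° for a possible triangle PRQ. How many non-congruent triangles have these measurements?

PR·sin R = 15.80·sin(37°) ≈ 9.509.
Since PR sin R < QP < PR (9.509 < 11.17 < 15.80), two triangles exist.

2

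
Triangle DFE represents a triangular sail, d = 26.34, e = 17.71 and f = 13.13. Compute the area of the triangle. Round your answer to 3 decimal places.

104.020

Semiperimeter s = (26.34 + 13.13 + 17.71)/2 = 28.59.
Heron's formula: area = √(28.59·2.25·15.46·10.88) ≈ 104.02.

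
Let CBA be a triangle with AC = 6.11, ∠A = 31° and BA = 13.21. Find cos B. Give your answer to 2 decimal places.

By the law of cosines, CB² = BA² + AC² − 2·BA·AC·cos A = 73.467, so CB ≈ 8.5713.
Law of cosines again: cos B = (CB² + BA² − AC²)/(2·CB·BA) ≈ 0.93016, so ∠B ≈ 21.54°.

0.93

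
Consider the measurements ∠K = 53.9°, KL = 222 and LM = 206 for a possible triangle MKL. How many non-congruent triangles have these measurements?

2

KL·sin K = 222·sin(53.9°) ≈ 179.4.
Since KL sin K < LM < KL (179.4 < 206 < 222), two triangles exist.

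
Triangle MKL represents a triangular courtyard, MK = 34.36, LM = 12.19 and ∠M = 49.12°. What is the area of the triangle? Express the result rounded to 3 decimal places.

Area = ½·LM·MK·sin M ≈ 158.34.

area ≈ 158.342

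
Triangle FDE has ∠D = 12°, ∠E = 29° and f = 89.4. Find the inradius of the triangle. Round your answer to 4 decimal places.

The third angle is ∠F = 180° − ∠D − ∠E = 139.00°.
Law of sines: d = f·sin D/sin F ≈ 28.332.
Law of sines: e = f·sin E/sin F ≈ 66.064.
Area = ½·f·d·sin E ≈ 613.98.
Semiperimeter s = (89.4+28.332+66.064)/2 = 91.898.
Inradius = area/s = 613.98/91.898 ≈ 6.6811.

6.6811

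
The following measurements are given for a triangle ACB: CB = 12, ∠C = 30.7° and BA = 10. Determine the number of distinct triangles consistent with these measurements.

CB·sin C = 12·sin(30.7°) ≈ 6.127.
Since CB sin C < BA < CB (6.127 < 10 < 12), two triangles exist.

2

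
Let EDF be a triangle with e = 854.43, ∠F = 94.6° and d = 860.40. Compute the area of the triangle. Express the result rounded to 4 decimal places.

366391.7797

Area = ½·e·d·sin F ≈ 3.6639e+05.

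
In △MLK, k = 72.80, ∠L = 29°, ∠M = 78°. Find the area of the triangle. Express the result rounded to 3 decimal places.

The third angle is ∠K = 180° − ∠M − ∠L = 73.00°.
Law of sines: m = k·sin M/sin K ≈ 74.463.
Law of sines: l = k·sin L/sin K ≈ 36.907.
Area = ½·k·m·sin L ≈ 1314.1.

area ≈ 1314.051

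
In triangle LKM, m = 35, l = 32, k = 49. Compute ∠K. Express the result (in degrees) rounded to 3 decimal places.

∠K ≈ 93.891°

By the law of cosines, cos K = (m² + l² − k²) / (2·m·l) ≈ -0.06786, so ∠K ≈ 93.89°.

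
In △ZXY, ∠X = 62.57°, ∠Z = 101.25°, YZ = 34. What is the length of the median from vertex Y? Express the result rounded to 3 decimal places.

35.430

The third angle is ∠Y = 180° − ∠Z − ∠X = 16.18°.
Law of sines: XY = YZ·sin Z/sin X ≈ 37.571.
Law of sines: ZX = YZ·sin Y/sin X ≈ 10.674.
Median from Y: ½√(2·XY² + 2·YZ² − ZX²) ≈ 35.43.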